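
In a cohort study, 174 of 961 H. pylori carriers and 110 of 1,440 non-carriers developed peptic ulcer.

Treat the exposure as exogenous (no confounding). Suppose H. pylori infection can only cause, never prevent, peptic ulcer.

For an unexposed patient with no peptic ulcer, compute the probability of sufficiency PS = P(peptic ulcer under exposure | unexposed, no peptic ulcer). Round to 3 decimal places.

p₁ = P(outcome | exposed) = 174/961 = 0.18106
p₀ = P(outcome | unexposed) = 110/1440 = 0.076389
Under exogeneity and monotonicity, PS = (p₁ − p₀) / (1 − p₀).
PS = (0.18106 − 0.076389) / (1 − 0.076389) = 0.10467 / 0.92361 ≈ 0.1133

PS ≈ 0.113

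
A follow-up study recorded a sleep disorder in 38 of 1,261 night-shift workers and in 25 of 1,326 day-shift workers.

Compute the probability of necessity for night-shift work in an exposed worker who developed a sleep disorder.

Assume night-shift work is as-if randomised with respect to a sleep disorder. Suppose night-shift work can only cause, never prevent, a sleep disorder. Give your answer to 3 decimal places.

PN ≈ 0.374

p₁ = P(outcome | exposed) = 38/1261 = 0.030135
p₀ = P(outcome | unexposed) = 25/1326 = 0.018854
Under exogeneity and monotonicity, PN = (p₁ − p₀) / p₁.
PN = (0.030135 − 0.018854) / 0.030135 = 0.011281 / 0.030135 ≈ 0.3744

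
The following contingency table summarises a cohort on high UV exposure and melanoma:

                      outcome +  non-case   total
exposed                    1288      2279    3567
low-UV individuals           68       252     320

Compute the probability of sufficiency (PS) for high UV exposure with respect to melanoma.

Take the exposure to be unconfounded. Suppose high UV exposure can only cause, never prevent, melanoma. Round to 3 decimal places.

PS ≈ 0.189

p₁ = P(outcome | exposed) = 1288/3567 = 0.36109
p₀ = P(outcome | unexposed) = 68/320 = 0.2125
Under exogeneity and monotonicity, PS = (p₁ − p₀)/(1 − p₀).
PS = (0.36109 − 0.2125) / 0.7875 ≈ 0.1887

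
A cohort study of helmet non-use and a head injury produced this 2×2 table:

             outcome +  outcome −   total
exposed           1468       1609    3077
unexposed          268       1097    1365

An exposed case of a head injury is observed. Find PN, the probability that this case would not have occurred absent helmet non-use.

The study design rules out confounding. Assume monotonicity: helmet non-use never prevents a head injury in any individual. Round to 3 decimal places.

PN ≈ 0.588

p₁ = P(outcome | exposed) = 1468/3077 = 0.47709
p₀ = P(outcome | unexposed) = 268/1365 = 0.19634
Under exogeneity and monotonicity, PN = (p₁ − p₀) / p₁.
PN = (0.47709 − 0.19634) / 0.47709 = 0.28075 / 0.47709 ≈ 0.5885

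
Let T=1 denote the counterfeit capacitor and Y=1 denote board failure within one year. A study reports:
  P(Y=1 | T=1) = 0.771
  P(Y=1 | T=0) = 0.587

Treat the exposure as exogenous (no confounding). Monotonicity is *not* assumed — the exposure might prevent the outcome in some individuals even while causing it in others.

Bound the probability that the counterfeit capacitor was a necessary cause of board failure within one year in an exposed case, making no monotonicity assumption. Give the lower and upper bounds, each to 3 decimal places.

0.239 ≤ PN ≤ 0.536

Let p₁ = 0.771, p₀ = 0.587.
Under exogeneity alone the bounds on PN are max{0,(p₁−p₀)/p₁} ≤ PN ≤ min{1,(1−p₀)/p₁}.
  lower = (p₁ − p₀)/p₁ = 0.184 / 0.771 ≈ 0.2387
  upper = min{1, (1 − p₀)/p₁} = 0.413 / 0.771 ≈ 0.5357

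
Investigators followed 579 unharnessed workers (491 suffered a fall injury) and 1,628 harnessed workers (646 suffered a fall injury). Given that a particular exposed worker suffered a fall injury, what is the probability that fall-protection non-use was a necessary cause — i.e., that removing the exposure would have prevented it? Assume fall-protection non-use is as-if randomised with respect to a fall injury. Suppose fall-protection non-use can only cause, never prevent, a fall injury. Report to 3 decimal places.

p₁ = P(outcome | exposed) = 491/579 = 0.84801
p₀ = P(outcome | unexposed) = 646/1628 = 0.39681
Under exogeneity and monotonicity, PN = (p₁ − p₀) / p₁.
PN = (0.84801 − 0.39681) / 0.84801 = 0.45121 / 0.84801 ≈ 0.5321

PN ≈ 0.532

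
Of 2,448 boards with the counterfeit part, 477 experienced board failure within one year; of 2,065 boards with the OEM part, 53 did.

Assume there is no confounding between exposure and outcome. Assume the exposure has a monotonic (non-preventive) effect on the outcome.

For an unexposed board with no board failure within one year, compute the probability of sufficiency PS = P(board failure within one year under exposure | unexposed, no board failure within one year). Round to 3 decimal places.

p₁ = P(outcome | exposed) = 477/2448 = 0.19485
p₀ = P(outcome | unexposed) = 53/2065 = 0.025666
Under exogeneity and monotonicity, PS = (p₁ − p₀) / (1 − p₀).
PS = (0.19485 − 0.025666) / (1 − 0.025666) = 0.16919 / 0.97433 ≈ 0.1736

PS ≈ 0.174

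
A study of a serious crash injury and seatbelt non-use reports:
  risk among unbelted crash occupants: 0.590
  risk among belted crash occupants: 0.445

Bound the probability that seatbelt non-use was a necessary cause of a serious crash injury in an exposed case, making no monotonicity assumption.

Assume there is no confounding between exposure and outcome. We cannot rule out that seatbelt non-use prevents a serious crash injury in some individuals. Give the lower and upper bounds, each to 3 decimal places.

0.246 ≤ PN ≤ 0.941

Let p₁ = 0.59, p₀ = 0.445.
Under exogeneity alone the bounds on PN are max{0,(p₁−p₀)/p₁} ≤ PN ≤ min{1,(1−p₀)/p₁}.
  lower = (p₁ − p₀)/p₁ = 0.145 / 0.59 ≈ 0.2458
  upper = min{1, (1 − p₀)/p₁} = 0.555 / 0.59 ≈ 0.9407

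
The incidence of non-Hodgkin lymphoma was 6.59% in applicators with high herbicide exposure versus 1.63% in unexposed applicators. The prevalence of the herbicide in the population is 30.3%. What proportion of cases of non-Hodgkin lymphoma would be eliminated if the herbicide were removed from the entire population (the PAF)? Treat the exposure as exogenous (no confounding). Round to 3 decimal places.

PAF ≈ 0.480

p₁ = 0.0659, p₀ = 0.0163.
Overall risk P(Y=1) = π·p₁ + (1−π)·p₀ = 0.303×0.0659 + 0.697×0.0163 = 0.031329.
Under exogeneity, PAF = [P(Y=1) − p₀] / P(Y=1).
PAF = (0.031329 − 0.0163) / 0.031329 ≈ 0.4797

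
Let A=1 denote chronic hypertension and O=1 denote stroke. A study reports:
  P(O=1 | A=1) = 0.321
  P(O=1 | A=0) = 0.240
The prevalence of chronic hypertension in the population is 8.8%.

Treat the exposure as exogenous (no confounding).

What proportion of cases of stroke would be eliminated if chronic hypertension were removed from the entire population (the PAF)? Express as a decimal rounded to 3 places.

Let p₁ = 0.321, p₀ = 0.24.
Overall risk P(Y=1) = π·p₁ + (1−π)·p₀ = 0.088×0.321 + 0.912×0.24 = 0.24713.
Under exogeneity, PAF = [P(Y=1) − p₀] / P(Y=1).
PAF = (0.24713 − 0.24) / 0.24713 ≈ 0.0288

PAF ≈ 0.029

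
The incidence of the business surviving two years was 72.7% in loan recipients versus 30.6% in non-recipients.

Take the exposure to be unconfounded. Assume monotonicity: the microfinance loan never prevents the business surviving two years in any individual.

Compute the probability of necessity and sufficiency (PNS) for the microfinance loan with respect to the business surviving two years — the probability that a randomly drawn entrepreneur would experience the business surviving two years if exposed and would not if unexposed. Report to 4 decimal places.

p₁ = 0.727, p₀ = 0.306.
Under exogeneity and monotonicity, PNS = p₁ − p₀.
PNS = 0.727 − 0.306 = 0.421

PNS ≈ 0.4210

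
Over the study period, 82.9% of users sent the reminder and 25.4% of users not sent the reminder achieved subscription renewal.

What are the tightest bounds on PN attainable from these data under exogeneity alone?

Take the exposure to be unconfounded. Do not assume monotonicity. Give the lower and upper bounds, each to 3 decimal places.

p₁ = 0.829, p₀ = 0.254.
Under exogeneity alone the bounds on PN are max{0,(p₁−p₀)/p₁} ≤ PN ≤ min{1,(1−p₀)/p₁}.
  lower = (p₁ − p₀)/p₁ = 0.575 / 0.829 ≈ 0.6936
  upper = min{1, (1 − p₀)/p₁} = 0.746 / 0.829 ≈ 0.8999

0.694 ≤ PN ≤ 0.900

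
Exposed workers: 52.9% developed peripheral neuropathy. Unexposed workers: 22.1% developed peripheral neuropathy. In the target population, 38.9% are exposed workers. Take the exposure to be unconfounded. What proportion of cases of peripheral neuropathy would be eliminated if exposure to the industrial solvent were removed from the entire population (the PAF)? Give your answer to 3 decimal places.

p₁ = 0.529, p₀ = 0.221.
Overall risk P(Y=1) = π·p₁ + (1−π)·p₀ = 0.389×0.529 + 0.611×0.221 = 0.34081.
Under exogeneity, PAF = [P(Y=1) − p₀] / P(Y=1).
PAF = (0.34081 − 0.221) / 0.34081 ≈ 0.3515

PAF ≈ 0.352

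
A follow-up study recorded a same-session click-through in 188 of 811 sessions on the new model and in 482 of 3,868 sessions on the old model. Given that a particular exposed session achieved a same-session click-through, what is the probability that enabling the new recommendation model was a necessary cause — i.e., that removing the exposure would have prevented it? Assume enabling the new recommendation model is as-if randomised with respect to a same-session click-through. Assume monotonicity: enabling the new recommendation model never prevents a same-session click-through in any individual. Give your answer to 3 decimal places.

p₁ = P(outcome | exposed) = 188/811 = 0.23181
p₀ = P(outcome | unexposed) = 482/3868 = 0.12461
Under exogeneity and monotonicity, PN = (p₁ − p₀) / p₁.
PN = (0.23181 − 0.12461) / 0.23181 = 0.1072 / 0.23181 ≈ 0.4624

PN ≈ 0.462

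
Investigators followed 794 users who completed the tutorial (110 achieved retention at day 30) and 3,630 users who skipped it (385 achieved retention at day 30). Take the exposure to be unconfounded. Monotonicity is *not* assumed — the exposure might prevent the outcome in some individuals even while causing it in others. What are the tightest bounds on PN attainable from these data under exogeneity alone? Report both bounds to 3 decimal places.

p₁ = P(outcome | exposed) = 110/794 = 0.13854
p₀ = P(outcome | unexposed) = 385/3630 = 0.10606
Under exogeneity alone the bounds on PN are max{0,(p₁−p₀)/p₁} ≤ PN ≤ min{1,(1−p₀)/p₁}.
  lower = (p₁ − p₀)/p₁ = 0.032478 / 0.13854 ≈ 0.2344
  upper = min{1, (1 − p₀)/p₁} = 0.89394 / 0.13854 ≈ 6.4526 → capped at 1

0.234 ≤ PN ≤ 1.000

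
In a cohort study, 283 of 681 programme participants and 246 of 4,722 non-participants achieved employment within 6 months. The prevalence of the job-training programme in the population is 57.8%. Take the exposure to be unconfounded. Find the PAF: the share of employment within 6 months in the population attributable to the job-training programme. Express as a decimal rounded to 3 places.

p₁ = P(outcome | exposed) = 283/681 = 0.41557
p₀ = P(outcome | unexposed) = 246/4722 = 0.052097
Overall risk P(Y=1) = π·p₁ + (1−π)·p₀ = 0.578×0.41557 + 0.422×0.052097 = 0.26218.
Under exogeneity, PAF = [P(Y=1) − p₀] / P(Y=1).
PAF = (0.26218 − 0.052097) / 0.26218 ≈ 0.8013

PAF ≈ 0.801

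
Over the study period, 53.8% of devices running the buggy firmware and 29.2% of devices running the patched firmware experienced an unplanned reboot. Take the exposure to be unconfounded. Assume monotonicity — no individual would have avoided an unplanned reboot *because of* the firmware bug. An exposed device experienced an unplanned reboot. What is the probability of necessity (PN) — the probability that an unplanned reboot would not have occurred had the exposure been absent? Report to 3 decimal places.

PN ≈ 0.457

p₁ = 0.538, p₀ = 0.292.
Under exogeneity and monotonicity, PN = (p₁ − p₀) / p₁.
PN = (0.538 − 0.292) / 0.538 = 0.246 / 0.538 ≈ 0.4572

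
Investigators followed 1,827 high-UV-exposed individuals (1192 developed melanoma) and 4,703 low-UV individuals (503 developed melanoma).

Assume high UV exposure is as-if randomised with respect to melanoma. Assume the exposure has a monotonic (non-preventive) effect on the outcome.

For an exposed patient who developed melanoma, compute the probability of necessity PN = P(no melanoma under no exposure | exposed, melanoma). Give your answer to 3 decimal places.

PN ≈ 0.836

p₁ = P(outcome | exposed) = 1192/1827 = 0.65244
p₀ = P(outcome | unexposed) = 503/4703 = 0.10695
Under exogeneity and monotonicity, PN = (p₁ − p₀) / p₁.
PN = (0.65244 − 0.10695) / 0.65244 = 0.54548 / 0.65244 ≈ 0.8361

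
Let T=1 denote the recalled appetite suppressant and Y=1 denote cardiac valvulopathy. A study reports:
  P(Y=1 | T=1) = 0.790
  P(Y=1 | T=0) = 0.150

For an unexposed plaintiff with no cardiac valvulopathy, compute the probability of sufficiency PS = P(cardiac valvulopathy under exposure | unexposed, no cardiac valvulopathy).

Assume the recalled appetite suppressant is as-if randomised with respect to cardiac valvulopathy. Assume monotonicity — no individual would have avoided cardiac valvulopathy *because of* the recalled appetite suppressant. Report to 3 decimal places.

PS ≈ 0.753

Let p₁ = 0.79, p₀ = 0.15.
Under exogeneity and monotonicity, PS = (p₁ − p₀) / (1 − p₀).
PS = (0.79 − 0.15) / (1 − 0.15) = 0.64 / 0.85 ≈ 0.7529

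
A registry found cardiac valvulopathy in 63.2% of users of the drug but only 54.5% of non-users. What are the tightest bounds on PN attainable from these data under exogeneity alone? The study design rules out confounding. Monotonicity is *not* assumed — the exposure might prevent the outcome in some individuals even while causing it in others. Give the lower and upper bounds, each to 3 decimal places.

0.138 ≤ PN ≤ 0.720

p₁ = 0.632, p₀ = 0.545.
Under exogeneity alone the bounds on PN are max{0,(p₁−p₀)/p₁} ≤ PN ≤ min{1,(1−p₀)/p₁}.
  lower = (p₁ − p₀)/p₁ = 0.087 / 0.632 ≈ 0.1377
  upper = min{1, (1 − p₀)/p₁} = 0.455 / 0.632 ≈ 0.7199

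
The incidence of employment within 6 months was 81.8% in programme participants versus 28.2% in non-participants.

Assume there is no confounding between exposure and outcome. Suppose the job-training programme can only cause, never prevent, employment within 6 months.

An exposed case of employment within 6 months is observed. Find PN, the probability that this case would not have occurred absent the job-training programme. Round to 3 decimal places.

p₁ = 0.818, p₀ = 0.282.
Under exogeneity and monotonicity, PN = (p₁ − p₀) / p₁.
PN = (0.818 − 0.282) / 0.818 = 0.536 / 0.818 ≈ 0.6553

PN ≈ 0.655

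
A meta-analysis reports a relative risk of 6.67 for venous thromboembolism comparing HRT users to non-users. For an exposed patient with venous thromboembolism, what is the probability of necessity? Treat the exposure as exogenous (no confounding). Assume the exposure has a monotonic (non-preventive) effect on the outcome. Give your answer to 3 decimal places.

PN ≈ 0.850

Under exogeneity and monotonicity, PN = (RR − 1) / RR = 1 − 1/RR.
PN = (6.67 − 1) / 6.67 = 5.67 / 6.67 ≈ 0.8501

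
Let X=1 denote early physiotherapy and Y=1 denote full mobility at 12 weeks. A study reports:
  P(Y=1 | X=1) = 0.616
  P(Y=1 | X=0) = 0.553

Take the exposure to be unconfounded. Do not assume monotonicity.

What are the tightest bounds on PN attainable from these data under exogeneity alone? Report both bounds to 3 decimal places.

Let p₁ = 0.616, p₀ = 0.553.
Under exogeneity alone the bounds on PN are max{0,(p₁−p₀)/p₁} ≤ PN ≤ min{1,(1−p₀)/p₁}.
  lower = (p₁ − p₀)/p₁ = 0.063 / 0.616 ≈ 0.1023
  upper = min{1, (1 − p₀)/p₁} = 0.447 / 0.616 ≈ 0.7256

0.102 ≤ PN ≤ 0.726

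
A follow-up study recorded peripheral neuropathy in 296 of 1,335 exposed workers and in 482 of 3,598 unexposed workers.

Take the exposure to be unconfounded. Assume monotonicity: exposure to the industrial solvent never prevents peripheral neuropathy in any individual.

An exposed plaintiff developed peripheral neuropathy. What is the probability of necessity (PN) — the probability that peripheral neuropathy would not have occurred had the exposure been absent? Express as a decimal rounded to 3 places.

p₁ = P(outcome | exposed) = 296/1335 = 0.22172
p₀ = P(outcome | unexposed) = 482/3598 = 0.13396
Under exogeneity and monotonicity, PN = (p₁ − p₀) / p₁.
PN = (0.22172 − 0.13396) / 0.22172 = 0.08776 / 0.22172 ≈ 0.3958

PN ≈ 0.396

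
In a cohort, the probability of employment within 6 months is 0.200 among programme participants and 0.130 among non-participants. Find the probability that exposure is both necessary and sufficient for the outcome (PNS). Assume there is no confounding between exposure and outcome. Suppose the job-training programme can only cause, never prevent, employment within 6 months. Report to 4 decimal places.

Let p₁ = 0.2, p₀ = 0.13.
Under exogeneity and monotonicity, PNS = p₁ − p₀.
PNS = 0.2 − 0.13 = 0.07

PNS ≈ 0.0700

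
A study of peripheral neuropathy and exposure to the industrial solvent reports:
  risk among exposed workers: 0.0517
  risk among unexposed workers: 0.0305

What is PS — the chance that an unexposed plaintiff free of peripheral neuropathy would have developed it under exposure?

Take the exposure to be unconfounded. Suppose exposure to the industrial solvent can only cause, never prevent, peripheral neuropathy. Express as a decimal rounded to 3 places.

Let p₁ = 0.0517, p₀ = 0.0305.
Under exogeneity and monotonicity, PS = (p₁ − p₀) / (1 − p₀).
PS = (0.0517 − 0.0305) / (1 − 0.0305) = 0.0212 / 0.9695 ≈ 0.0219

PS ≈ 0.022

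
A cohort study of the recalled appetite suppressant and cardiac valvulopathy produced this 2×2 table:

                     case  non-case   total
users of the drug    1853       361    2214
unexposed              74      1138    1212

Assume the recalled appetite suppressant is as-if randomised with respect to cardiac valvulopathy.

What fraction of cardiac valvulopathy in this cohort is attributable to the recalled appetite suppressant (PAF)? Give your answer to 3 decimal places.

p₁ = P(outcome | exposed) = 1853/2214 = 0.83695
p₀ = P(outcome | unexposed) = 74/1212 = 0.061056
Exposure prevalence π = 2214/3426 = 0.64623; overall risk P(Y=1) = 0.56246.
Under exogeneity, PAF = [P(Y=1) − p₀]/P(Y=1).
PAF = (0.56246 − 0.061056) / 0.56246 ≈ 0.8914

PAF ≈ 0.891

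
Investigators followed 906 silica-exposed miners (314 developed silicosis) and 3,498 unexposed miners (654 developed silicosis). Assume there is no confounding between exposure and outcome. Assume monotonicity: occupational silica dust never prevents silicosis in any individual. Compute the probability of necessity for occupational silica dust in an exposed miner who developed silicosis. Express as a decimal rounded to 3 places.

PN ≈ 0.461

p₁ = P(outcome | exposed) = 314/906 = 0.34658
p₀ = P(outcome | unexposed) = 654/3498 = 0.18696
Under exogeneity and monotonicity, PN = (p₁ − p₀) / p₁.
PN = (0.34658 − 0.18696) / 0.34658 = 0.15961 / 0.34658 ≈ 0.4605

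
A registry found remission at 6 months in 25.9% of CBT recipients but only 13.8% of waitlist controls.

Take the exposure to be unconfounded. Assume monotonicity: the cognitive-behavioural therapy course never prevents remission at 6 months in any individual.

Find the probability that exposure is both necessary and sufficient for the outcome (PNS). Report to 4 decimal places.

PNS ≈ 0.1210

p₁ = 0.259, p₀ = 0.138.
Under exogeneity and monotonicity, PNS = p₁ − p₀.
PNS = 0.259 − 0.138 = 0.121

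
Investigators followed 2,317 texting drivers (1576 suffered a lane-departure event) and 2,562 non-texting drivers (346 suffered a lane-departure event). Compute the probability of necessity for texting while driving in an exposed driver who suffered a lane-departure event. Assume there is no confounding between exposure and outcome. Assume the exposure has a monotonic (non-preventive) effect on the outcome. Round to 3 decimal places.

PN ≈ 0.801

p₁ = P(outcome | exposed) = 1576/2317 = 0.68019
p₀ = P(outcome | unexposed) = 346/2562 = 0.13505
Under exogeneity and monotonicity, PN = (p₁ − p₀) / p₁.
PN = (0.68019 − 0.13505) / 0.68019 = 0.54514 / 0.68019 ≈ 0.8015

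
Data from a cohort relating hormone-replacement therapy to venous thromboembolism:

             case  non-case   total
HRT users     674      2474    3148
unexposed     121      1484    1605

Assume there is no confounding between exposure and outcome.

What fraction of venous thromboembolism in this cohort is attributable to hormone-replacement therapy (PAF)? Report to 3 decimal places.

PAF ≈ 0.549

p₁ = P(outcome | exposed) = 674/3148 = 0.2141
p₀ = P(outcome | unexposed) = 121/1605 = 0.075389
Exposure prevalence π = 3148/4753 = 0.66232; overall risk P(Y=1) = 0.16726.
Under exogeneity, PAF = [P(Y=1) − p₀]/P(Y=1).
PAF = (0.16726 − 0.075389) / 0.16726 ≈ 0.5493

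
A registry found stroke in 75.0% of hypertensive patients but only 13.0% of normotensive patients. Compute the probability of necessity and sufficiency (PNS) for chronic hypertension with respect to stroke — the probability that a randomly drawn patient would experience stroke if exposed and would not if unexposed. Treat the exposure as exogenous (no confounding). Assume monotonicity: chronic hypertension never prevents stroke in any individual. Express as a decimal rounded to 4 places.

PNS ≈ 0.6200

p₁ = 0.75, p₀ = 0.13.
Under exogeneity and monotonicity, PNS = p₁ − p₀.
PNS = 0.75 − 0.13 = 0.62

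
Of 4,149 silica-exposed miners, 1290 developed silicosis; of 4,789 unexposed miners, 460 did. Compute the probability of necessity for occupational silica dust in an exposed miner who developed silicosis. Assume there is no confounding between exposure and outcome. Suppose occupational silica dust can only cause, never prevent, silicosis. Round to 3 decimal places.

PN ≈ 0.691

p₁ = P(outcome | exposed) = 1290/4149 = 0.31092
p₀ = P(outcome | unexposed) = 460/4789 = 0.096053
Under exogeneity and monotonicity, PN = (p₁ − p₀) / p₁.
PN = (0.31092 − 0.096053) / 0.31092 = 0.21486 / 0.31092 ≈ 0.6911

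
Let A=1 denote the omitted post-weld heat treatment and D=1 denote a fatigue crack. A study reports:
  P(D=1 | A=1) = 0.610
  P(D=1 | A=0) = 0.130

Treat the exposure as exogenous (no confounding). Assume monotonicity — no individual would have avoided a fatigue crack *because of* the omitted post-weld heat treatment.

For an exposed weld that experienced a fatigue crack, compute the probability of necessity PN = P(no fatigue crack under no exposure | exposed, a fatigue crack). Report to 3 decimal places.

Let p₁ = 0.61, p₀ = 0.13.
Under exogeneity and monotonicity, PN = (p₁ − p₀) / p₁.
PN = (0.61 − 0.13) / 0.61 = 0.48 / 0.61 ≈ 0.7869

PN ≈ 0.787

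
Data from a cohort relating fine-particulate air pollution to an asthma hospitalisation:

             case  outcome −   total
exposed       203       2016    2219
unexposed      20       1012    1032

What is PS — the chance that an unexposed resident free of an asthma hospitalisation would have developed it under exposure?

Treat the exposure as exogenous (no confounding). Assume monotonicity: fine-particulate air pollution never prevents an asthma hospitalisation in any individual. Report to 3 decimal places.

PS ≈ 0.074

p₁ = P(outcome | exposed) = 203/2219 = 0.091483
p₀ = P(outcome | unexposed) = 20/1032 = 0.01938
Under exogeneity and monotonicity, PS = (p₁ − p₀) / (1 − p₀).
PS = (0.091483 − 0.01938) / (1 − 0.01938) = 0.072103 / 0.98062 ≈ 0.0735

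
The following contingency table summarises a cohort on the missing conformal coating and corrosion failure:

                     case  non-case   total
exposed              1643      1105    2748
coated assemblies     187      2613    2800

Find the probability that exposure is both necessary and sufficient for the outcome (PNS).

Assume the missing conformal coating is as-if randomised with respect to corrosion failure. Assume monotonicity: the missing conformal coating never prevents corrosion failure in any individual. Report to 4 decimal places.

PNS ≈ 0.5311

p₁ = P(outcome | exposed) = 1643/2748 = 0.59789
p₀ = P(outcome | unexposed) = 187/2800 = 0.066786
Under exogeneity and monotonicity, PNS = p₁ − p₀.
PNS = 0.59789 − 0.066786 = 0.5311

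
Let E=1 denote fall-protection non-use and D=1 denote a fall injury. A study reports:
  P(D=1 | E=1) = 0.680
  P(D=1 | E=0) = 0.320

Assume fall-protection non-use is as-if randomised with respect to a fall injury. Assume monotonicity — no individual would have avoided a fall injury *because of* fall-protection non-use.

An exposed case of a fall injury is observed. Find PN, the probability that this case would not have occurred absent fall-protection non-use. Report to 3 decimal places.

PN ≈ 0.529

Let p₁ = 0.68, p₀ = 0.32.
Under exogeneity and monotonicity, PN = (p₁ − p₀) / p₁.
PN = (0.68 − 0.32) / 0.68 = 0.36 / 0.68 ≈ 0.5294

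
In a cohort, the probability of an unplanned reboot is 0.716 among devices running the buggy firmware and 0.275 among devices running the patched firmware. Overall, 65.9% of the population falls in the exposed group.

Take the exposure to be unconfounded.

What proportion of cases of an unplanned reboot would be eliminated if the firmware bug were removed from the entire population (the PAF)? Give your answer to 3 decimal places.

PAF ≈ 0.514

Let p₁ = 0.716, p₀ = 0.275.
Overall risk P(Y=1) = π·p₁ + (1−π)·p₀ = 0.659×0.716 + 0.341×0.275 = 0.56562.
Under exogeneity, PAF = [P(Y=1) − p₀] / P(Y=1).
PAF = (0.56562 − 0.275) / 0.56562 ≈ 0.5138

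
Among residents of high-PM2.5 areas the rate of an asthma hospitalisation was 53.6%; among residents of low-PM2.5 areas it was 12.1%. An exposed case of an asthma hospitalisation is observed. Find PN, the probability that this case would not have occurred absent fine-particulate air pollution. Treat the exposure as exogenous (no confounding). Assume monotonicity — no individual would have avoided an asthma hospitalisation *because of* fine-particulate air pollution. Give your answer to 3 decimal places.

PN ≈ 0.774

p₁ = 0.536, p₀ = 0.121.
Under exogeneity and monotonicity, PN = (p₁ − p₀) / p₁.
PN = (0.536 − 0.121) / 0.536 = 0.415 / 0.536 ≈ 0.7743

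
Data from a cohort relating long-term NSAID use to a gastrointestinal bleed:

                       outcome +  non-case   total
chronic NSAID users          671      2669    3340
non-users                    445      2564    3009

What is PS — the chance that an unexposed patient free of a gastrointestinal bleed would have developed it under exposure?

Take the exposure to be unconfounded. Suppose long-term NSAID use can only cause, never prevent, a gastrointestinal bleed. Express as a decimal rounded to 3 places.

PS ≈ 0.062

p₁ = P(outcome | exposed) = 671/3340 = 0.2009
p₀ = P(outcome | unexposed) = 445/3009 = 0.14789
Under exogeneity and monotonicity, PS = (p₁ − p₀) / (1 − p₀).
PS = (0.2009 − 0.14789) / (1 − 0.14789) = 0.053009 / 0.85211 ≈ 0.0622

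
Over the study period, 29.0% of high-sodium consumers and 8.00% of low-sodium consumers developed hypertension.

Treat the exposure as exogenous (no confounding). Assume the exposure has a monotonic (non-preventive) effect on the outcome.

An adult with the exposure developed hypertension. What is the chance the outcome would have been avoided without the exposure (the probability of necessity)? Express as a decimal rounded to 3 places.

PN ≈ 0.724

p₁ = 0.29, p₀ = 0.08.
Under exogeneity and monotonicity, PN = (p₁ − p₀) / p₁.
PN = (0.29 − 0.08) / 0.29 = 0.21 / 0.29 ≈ 0.7241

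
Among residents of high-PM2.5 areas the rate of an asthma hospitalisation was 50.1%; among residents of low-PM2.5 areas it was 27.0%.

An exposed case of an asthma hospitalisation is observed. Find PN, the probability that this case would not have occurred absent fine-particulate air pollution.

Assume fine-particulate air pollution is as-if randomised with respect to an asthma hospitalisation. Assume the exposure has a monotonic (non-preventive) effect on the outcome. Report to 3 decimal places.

p₁ = 0.501, p₀ = 0.27.
Under exogeneity and monotonicity, PN = (p₁ − p₀) / p₁.
PN = (0.501 − 0.27) / 0.501 = 0.231 / 0.501 ≈ 0.4611

PN ≈ 0.461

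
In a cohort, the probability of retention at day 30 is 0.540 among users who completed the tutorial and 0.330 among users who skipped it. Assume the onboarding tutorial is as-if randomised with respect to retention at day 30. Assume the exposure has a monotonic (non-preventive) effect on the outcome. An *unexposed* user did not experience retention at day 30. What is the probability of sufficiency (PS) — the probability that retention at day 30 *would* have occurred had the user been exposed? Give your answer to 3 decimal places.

Let p₁ = 0.54, p₀ = 0.33.
Under exogeneity and monotonicity, PS = (p₁ − p₀) / (1 − p₀).
PS = (0.54 − 0.33) / (1 − 0.33) = 0.21 / 0.67 ≈ 0.3134

PS ≈ 0.313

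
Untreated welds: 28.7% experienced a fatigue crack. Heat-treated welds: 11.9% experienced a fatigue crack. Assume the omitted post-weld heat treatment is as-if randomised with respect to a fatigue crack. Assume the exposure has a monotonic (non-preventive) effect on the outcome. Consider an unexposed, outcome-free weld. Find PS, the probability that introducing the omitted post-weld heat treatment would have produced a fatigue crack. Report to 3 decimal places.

PS ≈ 0.191

p₁ = 0.287, p₀ = 0.119.
Under exogeneity and monotonicity, PS = (p₁ − p₀) / (1 − p₀).
PS = (0.287 − 0.119) / (1 − 0.119) = 0.168 / 0.881 ≈ 0.1907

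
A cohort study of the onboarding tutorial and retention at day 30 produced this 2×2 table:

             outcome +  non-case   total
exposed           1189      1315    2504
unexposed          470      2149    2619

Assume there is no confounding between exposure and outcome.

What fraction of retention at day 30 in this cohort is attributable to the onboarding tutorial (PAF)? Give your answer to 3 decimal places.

p₁ = P(outcome | exposed) = 1189/2504 = 0.47484
p₀ = P(outcome | unexposed) = 470/2619 = 0.17946
Exposure prevalence π = 2504/5123 = 0.48878; overall risk P(Y=1) = 0.32383.
Under exogeneity, PAF = [P(Y=1) − p₀]/P(Y=1).
PAF = (0.32383 − 0.17946) / 0.32383 ≈ 0.4458

PAF ≈ 0.446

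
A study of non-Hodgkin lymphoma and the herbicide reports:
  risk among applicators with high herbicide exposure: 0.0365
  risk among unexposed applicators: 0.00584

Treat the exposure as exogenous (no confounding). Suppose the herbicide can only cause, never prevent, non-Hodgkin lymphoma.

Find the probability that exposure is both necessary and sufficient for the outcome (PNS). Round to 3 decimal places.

Let p₁ = 0.0365, p₀ = 0.00584.
Under exogeneity and monotonicity, PNS = p₁ − p₀.
PNS = 0.0365 − 0.00584 = 0.03066

PNS ≈ 0.031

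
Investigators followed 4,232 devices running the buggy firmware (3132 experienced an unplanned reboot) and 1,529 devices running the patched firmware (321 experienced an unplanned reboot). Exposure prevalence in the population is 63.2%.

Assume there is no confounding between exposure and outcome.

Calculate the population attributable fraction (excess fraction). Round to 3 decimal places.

PAF ≈ 0.615

p₁ = P(outcome | exposed) = 3132/4232 = 0.74008
p₀ = P(outcome | unexposed) = 321/1529 = 0.20994
Overall risk P(Y=1) = π·p₁ + (1−π)·p₀ = 0.632×0.74008 + 0.368×0.20994 = 0.54499.
Under exogeneity, PAF = [P(Y=1) − p₀] / P(Y=1).
PAF = (0.54499 − 0.20994) / 0.54499 ≈ 0.6148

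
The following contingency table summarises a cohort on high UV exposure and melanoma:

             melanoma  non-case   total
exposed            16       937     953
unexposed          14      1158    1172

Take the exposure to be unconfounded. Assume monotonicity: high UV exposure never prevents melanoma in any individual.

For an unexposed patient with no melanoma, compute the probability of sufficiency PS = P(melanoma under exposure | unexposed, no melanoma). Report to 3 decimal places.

p₁ = P(outcome | exposed) = 16/953 = 0.016789
p₀ = P(outcome | unexposed) = 14/1172 = 0.011945
Under exogeneity and monotonicity, PS = (p₁ − p₀) / (1 − p₀).
PS = (0.016789 − 0.011945) / (1 − 0.011945) = 0.0048437 / 0.98805 ≈ 0.0049

PS ≈ 0.005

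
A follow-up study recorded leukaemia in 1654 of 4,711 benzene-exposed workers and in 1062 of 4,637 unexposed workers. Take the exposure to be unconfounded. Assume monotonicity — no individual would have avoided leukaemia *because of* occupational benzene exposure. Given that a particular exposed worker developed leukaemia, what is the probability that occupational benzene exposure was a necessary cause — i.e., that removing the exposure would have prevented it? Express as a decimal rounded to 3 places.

p₁ = P(outcome | exposed) = 1654/4711 = 0.35109
p₀ = P(outcome | unexposed) = 1062/4637 = 0.22903
Under exogeneity and monotonicity, PN = (p₁ − p₀) / p₁.
PN = (0.35109 − 0.22903) / 0.35109 = 0.12207 / 0.35109 ≈ 0.3477

PN ≈ 0.348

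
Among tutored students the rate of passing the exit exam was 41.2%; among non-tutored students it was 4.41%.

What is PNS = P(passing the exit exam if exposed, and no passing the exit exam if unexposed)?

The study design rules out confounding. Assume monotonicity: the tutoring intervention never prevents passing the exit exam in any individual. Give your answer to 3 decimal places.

PNS ≈ 0.368

p₁ = 0.412, p₀ = 0.0441.
Under exogeneity and monotonicity, PNS = p₁ − p₀.
PNS = 0.412 − 0.0441 = 0.3679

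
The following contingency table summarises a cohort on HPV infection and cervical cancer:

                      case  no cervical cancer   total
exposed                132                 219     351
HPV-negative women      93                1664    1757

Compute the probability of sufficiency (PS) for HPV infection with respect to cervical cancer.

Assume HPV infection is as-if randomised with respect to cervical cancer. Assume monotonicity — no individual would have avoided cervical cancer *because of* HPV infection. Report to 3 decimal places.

PS ≈ 0.341

p₁ = P(outcome | exposed) = 132/351 = 0.37607
p₀ = P(outcome | unexposed) = 93/1757 = 0.052931
Under exogeneity and monotonicity, PS = (p₁ − p₀) / (1 − p₀).
PS = (0.37607 − 0.052931) / (1 − 0.052931) = 0.32314 / 0.94707 ≈ 0.3412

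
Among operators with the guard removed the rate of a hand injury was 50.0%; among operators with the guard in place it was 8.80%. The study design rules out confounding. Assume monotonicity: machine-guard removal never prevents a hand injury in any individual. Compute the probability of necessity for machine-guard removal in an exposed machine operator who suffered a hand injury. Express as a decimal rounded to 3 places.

PN ≈ 0.824

p₁ = 0.5, p₀ = 0.088.
Under exogeneity and monotonicity, PN = (p₁ − p₀) / p₁.
PN = (0.5 − 0.088) / 0.5 = 0.412 / 0.5 ≈ 0.8240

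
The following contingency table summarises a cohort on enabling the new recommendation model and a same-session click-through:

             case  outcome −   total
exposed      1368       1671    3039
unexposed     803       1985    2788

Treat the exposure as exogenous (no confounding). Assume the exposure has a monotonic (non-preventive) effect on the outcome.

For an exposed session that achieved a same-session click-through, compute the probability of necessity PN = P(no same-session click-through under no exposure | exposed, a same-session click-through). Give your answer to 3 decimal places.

p₁ = P(outcome | exposed) = 1368/3039 = 0.45015
p₀ = P(outcome | unexposed) = 803/2788 = 0.28802
Under exogeneity and monotonicity, PN = (p₁ − p₀)/p₁.
PN = (0.45015 − 0.28802) / 0.45015 ≈ 0.3602

PN ≈ 0.360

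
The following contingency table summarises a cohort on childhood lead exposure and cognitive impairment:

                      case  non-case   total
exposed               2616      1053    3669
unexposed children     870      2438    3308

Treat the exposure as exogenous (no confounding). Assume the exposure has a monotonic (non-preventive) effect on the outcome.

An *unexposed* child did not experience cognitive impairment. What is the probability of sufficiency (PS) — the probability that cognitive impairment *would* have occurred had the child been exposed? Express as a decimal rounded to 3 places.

PS ≈ 0.611

p₁ = P(outcome | exposed) = 2616/3669 = 0.713
p₀ = P(outcome | unexposed) = 870/3308 = 0.263
Under exogeneity and monotonicity, PS = (p₁ − p₀)/(1 − p₀).
PS = (0.713 − 0.263) / 0.737 ≈ 0.6106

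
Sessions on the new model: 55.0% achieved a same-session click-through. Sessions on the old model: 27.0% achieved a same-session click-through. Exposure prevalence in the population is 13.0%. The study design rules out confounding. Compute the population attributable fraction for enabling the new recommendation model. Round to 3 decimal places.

p₁ = 0.55, p₀ = 0.27.
Overall risk P(Y=1) = π·p₁ + (1−π)·p₀ = 0.13×0.55 + 0.87×0.27 = 0.3064.
Under exogeneity, PAF = [P(Y=1) − p₀] / P(Y=1).
PAF = (0.3064 − 0.27) / 0.3064 ≈ 0.1188

PAF ≈ 0.119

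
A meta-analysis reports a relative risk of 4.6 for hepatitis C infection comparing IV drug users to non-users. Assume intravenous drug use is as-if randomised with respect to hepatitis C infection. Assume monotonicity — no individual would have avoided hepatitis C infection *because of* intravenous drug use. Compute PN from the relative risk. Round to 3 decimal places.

Under exogeneity and monotonicity, PN = (RR − 1) / RR = 1 − 1/RR.
PN = (4.6 − 1) / 4.6 = 3.6 / 4.6 ≈ 0.7826

PN ≈ 0.783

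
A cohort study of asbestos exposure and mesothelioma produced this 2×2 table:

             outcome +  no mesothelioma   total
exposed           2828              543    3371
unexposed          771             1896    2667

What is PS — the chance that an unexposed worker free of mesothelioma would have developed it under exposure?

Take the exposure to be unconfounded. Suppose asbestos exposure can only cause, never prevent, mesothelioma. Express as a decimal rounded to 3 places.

p₁ = P(outcome | exposed) = 2828/3371 = 0.83892
p₀ = P(outcome | unexposed) = 771/2667 = 0.28909
Under exogeneity and monotonicity, PS = (p₁ − p₀)/(1 − p₀).
PS = (0.83892 − 0.28909) / 0.71091 ≈ 0.7734

PS ≈ 0.773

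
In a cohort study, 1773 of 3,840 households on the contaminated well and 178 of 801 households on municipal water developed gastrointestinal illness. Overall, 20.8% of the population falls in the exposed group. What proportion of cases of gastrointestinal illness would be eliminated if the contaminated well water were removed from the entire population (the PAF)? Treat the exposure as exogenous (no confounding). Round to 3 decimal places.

p₁ = P(outcome | exposed) = 1773/3840 = 0.46172
p₀ = P(outcome | unexposed) = 178/801 = 0.22222
Overall risk P(Y=1) = π·p₁ + (1−π)·p₀ = 0.208×0.46172 + 0.792×0.22222 = 0.27204.
Under exogeneity, PAF = [P(Y=1) − p₀] / P(Y=1).
PAF = (0.27204 − 0.22222) / 0.27204 ≈ 0.1831

PAF ≈ 0.183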